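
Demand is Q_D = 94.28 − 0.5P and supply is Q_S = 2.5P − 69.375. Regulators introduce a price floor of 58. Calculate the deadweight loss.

3.57

In inverse form: demand P = 188.56 − 2Q, supply P = 27.75 + 0.4Q.
Competitive equilibrium: 188.56 − 2Q = 27.75 + 0.4Q → Q* = 67.0042, P* = 54.5517.
At the floor P = 58, quantity demanded = (188.56 − 58)/2 = 65.28.
Sellers' marginal cost at Q' = 65.28: 27.75 + 0.4·65.28 = 53.862.
ΔQ = 67.0042 − 65.28 = 1.7242; wedge = 58 − 53.862 = 4.138.
The triangle = ½ × 1.7242 × 4.138 = 3.57.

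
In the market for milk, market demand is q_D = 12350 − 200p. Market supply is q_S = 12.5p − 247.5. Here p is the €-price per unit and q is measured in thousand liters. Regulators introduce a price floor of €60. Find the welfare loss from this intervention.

€875.53 thousand

In inverse form: demand p = 61.75 − 0.005q, supply p = 19.8 + 0.08q.
Competitive equilibrium: 61.75 − 0.005q = 19.8 + 0.08q → q* = 493.5294, p* = 59.2824.
At the floor p = 60, quantity demanded = (61.75 − 60)/0.005 = 350.
Sellers' marginal cost at q' = 350: 19.8 + 0.08·350 = 47.8.
Δq = 493.5294 − 350 = 143.5294; wedge = 60 − 47.8 = 12.2.
DWL = ½ × 143.5294 × 12.2 = €875.53 thousand.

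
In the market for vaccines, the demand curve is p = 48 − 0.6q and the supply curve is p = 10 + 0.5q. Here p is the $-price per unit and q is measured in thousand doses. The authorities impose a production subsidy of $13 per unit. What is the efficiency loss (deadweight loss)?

$76.82 thousand

Competitive equilibrium: 48 − 0.6q = 10 + 0.5q → q* = 34.5455, p* = 27.2727.
The subsidy lowers effective supply by 13: p = 0.5q − 3.
New quantity: 48 − 0.6q = 0.5q − 3 → q' = 46.3636.
Overproduction Δq = 46.3636 − 34.5455 = 11.8181; wedge = subsidy = 13.
Welfare loss = ½ × 11.8181 × 13 = $76.82 thousand.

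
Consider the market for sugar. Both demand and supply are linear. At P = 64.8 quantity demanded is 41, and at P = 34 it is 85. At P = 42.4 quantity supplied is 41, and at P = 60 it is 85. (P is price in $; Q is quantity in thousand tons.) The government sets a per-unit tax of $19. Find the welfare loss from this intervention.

$164.09 thousand

Demand slope = (34 − 64.8)/(85 − 41) = −0.7, so P = 93.5 − 0.7Q.
Supply slope = (60 − 42.4)/(85 − 41) = 0.4, so P = 26 + 0.4Q.
Competitive equilibrium: 93.5 − 0.7Q = 26 + 0.4Q → Q* = 61.3636, P* = 50.5455.
With the tax, the buyer price exceeds the seller price by 19: (93.5 − 0.7Q) − (26 + 0.4Q) = 19 → Q' = 44.0909.
ΔQ = 61.3636 − 44.0909 = 17.2727; the wedge equals the tax, 19.
DWL = ½ × 17.2727 × 19 = $164.09 thousand.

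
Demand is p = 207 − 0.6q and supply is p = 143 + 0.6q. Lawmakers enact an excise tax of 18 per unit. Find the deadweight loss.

135

Competitive equilibrium: 207 − 0.6q = 143 + 0.6q → q* = 53.3333, p* = 175.
With the tax, the buyer price exceeds the seller price by 18: (207 − 0.6q) − (143 + 0.6q) = 18 → q' = 38.3333.
Δq = 53.3333 − 38.3333 = 15; the wedge equals the tax, 18.
The triangle = ½ × 15 × 18 = 135.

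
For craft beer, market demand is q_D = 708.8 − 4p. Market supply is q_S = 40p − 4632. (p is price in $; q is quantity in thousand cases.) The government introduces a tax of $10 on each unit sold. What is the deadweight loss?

In inverse form: demand p = 177.2 − 0.25q, supply p = 115.8 + 0.025q.
Competitive equilibrium: 177.2 − 0.25q = 115.8 + 0.025q → q* = 223.2727, p* = 121.3818.
With the tax, the buyer price exceeds the seller price by 10: (177.2 − 0.25q) − (115.8 + 0.025q) = 10 → q' = 186.9091.
Δq = 223.2727 − 186.9091 = 36.3636; the wedge equals the tax, 10.
DWL = ½ × 36.3636 × 10 = $181.82 thousand.

$181.82 thousand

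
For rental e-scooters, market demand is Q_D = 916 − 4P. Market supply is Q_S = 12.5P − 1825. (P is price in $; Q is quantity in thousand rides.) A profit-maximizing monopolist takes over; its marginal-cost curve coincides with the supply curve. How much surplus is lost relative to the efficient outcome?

In inverse form: demand P = 229 − 0.25Q, supply P = 146 + 0.08Q.
Competitive equilibrium: 229 − 0.25Q = 146 + 0.08Q → Q* = 251.5152, P* = 166.1212.
Marginal revenue: MR = 229 − 0.5Q. Set MR = MC: 229 − 0.5Q = 146 + 0.08Q → Q_m = 143.1034.
Price P_m = 229 − 0.25·143.1034 = 193.2242; MC(Q_m) = 146 + 0.08·143.1034 = 157.4483.
Competitive Q* = 251.5152, so ΔQ = 108.4118; wedge = 193.2242 − 157.4483 = 35.7759.
DWL = ½ × 108.4118 × 35.7759 = $1939.26 thousand.

$1939.26 thousand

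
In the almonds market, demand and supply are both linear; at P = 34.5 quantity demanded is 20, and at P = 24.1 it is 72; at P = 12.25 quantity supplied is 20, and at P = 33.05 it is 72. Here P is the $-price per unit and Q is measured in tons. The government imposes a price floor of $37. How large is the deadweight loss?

$737.55

Demand slope = (24.1 − 34.5)/(72 − 20) = −0.2, so P = 38.5 − 0.2Q.
Supply slope = (33.05 − 12.25)/(72 − 20) = 0.4, so P = 4.25 + 0.4Q.
Competitive equilibrium: 38.5 − 0.2Q = 4.25 + 0.4Q → Q* = 57.0833, P* = 27.0833.
At the floor P = 37, quantity demanded = (38.5 − 37)/0.2 = 7.5.
Sellers' marginal cost at Q' = 7.5: 4.25 + 0.4·7.5 = 7.25.
ΔQ = 57.0833 − 7.5 = 49.5833; wedge = 37 − 7.25 = 29.75.
Welfare loss = ½ × 49.5833 × 29.75 = $737.55.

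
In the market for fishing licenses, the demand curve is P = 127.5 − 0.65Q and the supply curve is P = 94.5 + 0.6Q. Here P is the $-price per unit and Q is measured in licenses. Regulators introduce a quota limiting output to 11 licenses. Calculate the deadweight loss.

Competitive equilibrium: 127.5 − 0.65Q = 94.5 + 0.6Q → Q* = 26.4, P* = 110.34.
At Q = 11: demand price = 127.5 − 0.65·11 = 120.35; supply price = 94.5 + 0.6·11 = 101.1.
ΔQ = 26.4 − 11 = 15.4; wedge = 120.35 − 101.1 = 19.25.
DWL = ½ × 15.4 × 19.25 = $148.225.

$148.225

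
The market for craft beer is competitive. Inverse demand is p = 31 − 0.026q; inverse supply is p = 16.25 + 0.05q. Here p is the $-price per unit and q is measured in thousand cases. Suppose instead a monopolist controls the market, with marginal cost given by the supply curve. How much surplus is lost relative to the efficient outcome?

$93 thousand

Competitive equilibrium: 31 − 0.026q = 16.25 + 0.05q → q* = 194.0789, p* = 25.9539.
Marginal revenue: MR = 31 − 0.052q. Set MR = MC: 31 − 0.052q = 16.25 + 0.05q → q_m = 144.6078.
Price p_m = 31 − 0.026·144.6078 = 27.2402; MC(q_m) = 16.25 + 0.05·144.6078 = 23.4804.
Competitive q* = 194.0789, so Δq = 49.4711; wedge = 27.2402 − 23.4804 = 3.7598.
Deadweight loss = ½ × 49.4711 × 3.7598 = $93 thousand.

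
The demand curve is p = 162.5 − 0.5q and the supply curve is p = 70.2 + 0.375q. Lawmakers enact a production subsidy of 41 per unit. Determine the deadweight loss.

960.57

Competitive equilibrium: 162.5 − 0.5q = 70.2 + 0.375q → q* = 105.4857, p* = 109.7571.
The subsidy lowers effective supply by 41: p = 29.2 + 0.375q.
New quantity: 162.5 − 0.5q = 29.2 + 0.375q → q' = 152.3429.
Overproduction Δq = 152.3429 − 105.4857 = 46.8572; wedge = subsidy = 41.
Welfare loss = ½ × 46.8572 × 41 = 960.57.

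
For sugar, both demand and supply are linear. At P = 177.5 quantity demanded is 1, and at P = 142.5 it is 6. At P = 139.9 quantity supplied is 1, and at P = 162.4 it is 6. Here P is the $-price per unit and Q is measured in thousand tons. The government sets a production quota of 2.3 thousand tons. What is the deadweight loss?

$22.31 thousand

Demand slope = (142.5 − 177.5)/(6 − 1) = −7, so P = 184.5 − 7Q.
Supply slope = (162.4 − 139.9)/(6 − 1) = 4.5, so P = 135.4 + 4.5Q.
Competitive equilibrium: 184.5 − 7Q = 135.4 + 4.5Q → Q* = 4.2696, P* = 154.613.
At Q = 2.3: demand price = 184.5 − 7·2.3 = 168.4; supply price = 135.4 + 4.5·2.3 = 145.75.
ΔQ = 4.2696 − 2.3 = 1.9696; wedge = 168.4 − 145.75 = 22.65.
Deadweight loss = ½ × 1.9696 × 22.65 = $22.31 thousand.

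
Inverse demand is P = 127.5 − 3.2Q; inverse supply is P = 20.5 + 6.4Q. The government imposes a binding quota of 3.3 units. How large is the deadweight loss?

Competitive equilibrium: 127.5 − 3.2Q = 20.5 + 6.4Q → Q* = 11.1458, P* = 91.8333.
At Q = 3.3: demand price = 127.5 − 3.2·3.3 = 116.94; supply price = 20.5 + 6.4·3.3 = 41.62.
ΔQ = 11.1458 − 3.3 = 7.8458; wedge = 116.94 − 41.62 = 75.32.
The triangle = ½ × 7.8458 × 75.32 = 295.47.

295.47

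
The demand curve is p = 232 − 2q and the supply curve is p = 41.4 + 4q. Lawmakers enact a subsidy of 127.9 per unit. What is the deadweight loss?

Competitive equilibrium: 232 − 2q = 41.4 + 4q → q* = 31.7667, p* = 168.4667.
The subsidy lowers effective supply by 127.9: p = 4q − 86.5.
New quantity: 232 − 2q = 4q − 86.5 → q' = 53.0833.
Overproduction Δq = 53.0833 − 31.7667 = 21.3166; wedge = subsidy = 127.9.
Welfare loss = ½ × 21.3166 × 127.9 = 1363.20.

1363.20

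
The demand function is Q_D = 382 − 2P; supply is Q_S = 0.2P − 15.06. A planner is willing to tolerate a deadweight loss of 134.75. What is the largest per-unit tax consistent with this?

In inverse form: demand P = 191 − 0.5Q, supply P = 75.3 + 5Q.
Competitive equilibrium: 191 − 0.5Q = 75.3 + 5Q → Q* = 21.0364, P* = 180.4818.
A tax t gives ΔQ = t/5.5 and wedge t, so DWL = t²/11.
t²/11 = 134.75 → t² = 1482.25 → t = 38.5.

38.5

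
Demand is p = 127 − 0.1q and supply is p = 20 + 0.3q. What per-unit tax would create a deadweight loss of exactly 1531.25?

35

Competitive equilibrium: 127 − 0.1q = 20 + 0.3q → q* = 267.5, p* = 100.25.
A tax t gives Δq = t/0.4 and wedge t, so DWL = t²/0.8.
t²/0.8 = 1531.25 → t² = 1225 → t = 35.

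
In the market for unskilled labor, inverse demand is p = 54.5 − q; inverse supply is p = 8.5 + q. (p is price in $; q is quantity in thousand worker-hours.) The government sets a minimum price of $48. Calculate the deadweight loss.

$272.25 thousand

Competitive equilibrium: 54.5 − q = 8.5 + q → q* = 23, p* = 31.5.
At the floor p = 48, quantity demanded = (54.5 − 48)/1 = 6.5.
Sellers' marginal cost at q' = 6.5: 8.5 + 1·6.5 = 15.
Δq = 23 − 6.5 = 16.5; wedge = 48 − 15 = 33.
The triangle = ½ × 16.5 × 33 = $272.25 thousand.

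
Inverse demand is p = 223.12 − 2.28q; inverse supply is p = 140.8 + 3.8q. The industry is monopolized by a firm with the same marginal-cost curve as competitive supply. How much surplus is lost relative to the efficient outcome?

41.45

Competitive equilibrium: 223.12 − 2.28q = 140.8 + 3.8q → q* = 13.5395, p* = 192.25.
Marginal revenue: MR = 223.12 − 4.56q. Set MR = MC: 223.12 − 4.56q = 140.8 + 3.8q → q_m = 9.8469.
Price p_m = 223.12 − 2.28·9.8469 = 200.6691; MC(q_m) = 140.8 + 3.8·9.8469 = 178.2182.
Competitive q* = 13.5395, so Δq = 3.6926; wedge = 200.6691 − 178.2182 = 22.4509.
DWL = ½ × 3.6926 × 22.4509 = 41.45.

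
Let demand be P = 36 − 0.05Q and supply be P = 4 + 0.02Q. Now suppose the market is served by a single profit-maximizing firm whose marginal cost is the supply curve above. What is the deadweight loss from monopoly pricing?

1269.84

Competitive equilibrium: 36 − 0.05Q = 4 + 0.02Q → Q* = 457.14286, P* = 13.14286.
Marginal revenue: MR = 36 − 0.1Q. Set MR = MC: 36 − 0.1Q = 4 + 0.02Q → Q_m = 266.66667.
Price P_m = 36 − 0.05·266.66667 = 22.66667; MC(Q_m) = 4 + 0.02·266.66667 = 9.33333.
Competitive Q* = 457.14286, so ΔQ = 190.47619; wedge = 22.66667 − 9.33333 = 13.33334.
Deadweight loss = ½ × 190.47619 × 13.33334 = 1269.84.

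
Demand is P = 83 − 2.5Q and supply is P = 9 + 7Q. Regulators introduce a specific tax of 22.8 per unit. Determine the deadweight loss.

27.36

Competitive equilibrium: 83 − 2.5Q = 9 + 7Q → Q* = 7.7895, P* = 63.5263.
With the tax, the buyer price exceeds the seller price by 22.8: (83 − 2.5Q) − (9 + 7Q) = 22.8 → Q' = 5.3895.
ΔQ = 7.7895 − 5.3895 = 2.4; the wedge equals the tax, 22.8.
The triangle = ½ × 2.4 × 22.8 = 27.36.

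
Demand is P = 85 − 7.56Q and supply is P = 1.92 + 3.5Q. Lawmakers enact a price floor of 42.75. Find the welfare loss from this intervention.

Competitive equilibrium: 85 − 7.56Q = 1.92 + 3.5Q → Q* = 7.5118, P* = 28.2111.
At the floor P = 42.75, quantity demanded = (85 − 42.75)/7.56 = 5.5886.
Sellers' marginal cost at Q' = 5.5886: 1.92 + 3.5·5.5886 = 21.4801.
ΔQ = 7.5118 − 5.5886 = 1.9232; wedge = 42.75 − 21.4801 = 21.2699.
Deadweight loss = ½ × 1.9232 × 21.2699 = 20.45.

20.45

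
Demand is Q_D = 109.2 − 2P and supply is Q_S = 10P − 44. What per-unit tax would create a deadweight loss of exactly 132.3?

In inverse form: demand P = 54.6 − 0.5Q, supply P = 4.4 + 0.1Q.
Competitive equilibrium: 54.6 − 0.5Q = 4.4 + 0.1Q → Q* = 83.6667, P* = 12.7667.
A tax t gives ΔQ = t/0.6 and wedge t, so DWL = t²/1.2.
t²/1.2 = 132.3 → t² = 158.76 → t = 12.6.

12.6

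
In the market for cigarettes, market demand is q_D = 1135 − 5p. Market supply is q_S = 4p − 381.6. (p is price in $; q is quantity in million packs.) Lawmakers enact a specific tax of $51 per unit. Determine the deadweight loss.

In inverse form: demand p = 227 − 0.2q, supply p = 95.4 + 0.25q.
Competitive equilibrium: 227 − 0.2q = 95.4 + 0.25q → q* = 292.4444, p* = 168.5111.
With the tax, the buyer price exceeds the seller price by 51: (227 − 0.2q) − (95.4 + 0.25q) = 51 → q' = 179.1111.
Δq = 292.4444 − 179.1111 = 113.3333; the wedge equals the tax, 51.
Welfare loss = ½ × 113.3333 × 51 = $2890 million.

$2890 million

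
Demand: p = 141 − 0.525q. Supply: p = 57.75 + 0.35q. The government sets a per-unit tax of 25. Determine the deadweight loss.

Competitive equilibrium: 141 − 0.525q = 57.75 + 0.35q → q* = 95.1429, p* = 91.05.
With the tax, the buyer price exceeds the seller price by 25: (141 − 0.525q) − (57.75 + 0.35q) = 25 → q' = 66.5714.
Δq = 95.1429 − 66.5714 = 28.5715; the wedge equals the tax, 25.
DWL = ½ × 28.5715 × 25 = 357.14.

357.14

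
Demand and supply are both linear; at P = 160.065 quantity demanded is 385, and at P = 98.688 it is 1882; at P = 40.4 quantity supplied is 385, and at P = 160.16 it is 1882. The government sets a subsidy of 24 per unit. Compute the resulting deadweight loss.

Demand slope = (98.688 − 160.065)/(1882 − 385) = −0.041, so P = 175.85 − 0.041Q.
Supply slope = (160.16 − 40.4)/(1882 − 385) = 0.08, so P = 9.6 + 0.08Q.
Competitive equilibrium: 175.85 − 0.041Q = 9.6 + 0.08Q → Q* = 1373.9669, P* = 119.5174.
The subsidy lowers effective supply by 24: P = 0.08Q − 14.4.
New quantity: 175.85 − 0.041Q = 0.08Q − 14.4 → Q' = 1572.314.
Overproduction ΔQ = 1572.314 − 1373.9669 = 198.3471; wedge = subsidy = 24.
The triangle = ½ × 198.3471 × 24 = 2380.17.

2380.17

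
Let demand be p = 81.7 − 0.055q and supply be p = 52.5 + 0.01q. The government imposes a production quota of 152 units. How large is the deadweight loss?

2871.25

Competitive equilibrium: 81.7 − 0.055q = 52.5 + 0.01q → q* = 449.2308, p* = 56.9923.
At q = 152: demand price = 81.7 − 0.055·152 = 73.34; supply price = 52.5 + 0.01·152 = 54.02.
Δq = 449.2308 − 152 = 297.2308; wedge = 73.34 − 54.02 = 19.32.
Welfare loss = ½ × 297.2308 × 19.32 = 2871.25.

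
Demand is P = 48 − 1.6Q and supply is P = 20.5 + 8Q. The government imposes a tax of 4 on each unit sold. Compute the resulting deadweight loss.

0.83

Competitive equilibrium: 48 − 1.6Q = 20.5 + 8Q → Q* = 2.8646, P* = 43.4167.
With the tax, the buyer price exceeds the seller price by 4: (48 − 1.6Q) − (20.5 + 8Q) = 4 → Q' = 2.4479.
ΔQ = 2.8646 − 2.4479 = 0.4167; the wedge equals the tax, 4.
Welfare loss = ½ × 0.4167 × 4 = 0.83.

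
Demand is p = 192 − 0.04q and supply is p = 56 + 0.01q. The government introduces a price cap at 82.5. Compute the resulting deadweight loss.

122.50

Competitive equilibrium: 192 − 0.04q = 56 + 0.01q → q* = 2720, p* = 83.2.
At the ceiling p = 82.5, quantity supplied = (82.5 − 56)/0.01 = 2650.
Willingness to pay at q' = 2650: 192 − 0.04·2650 = 86.
Δq = 2720 − 2650 = 70; wedge = 86 − 82.5 = 3.5.
The triangle = ½ × 70 × 3.5 = 122.50.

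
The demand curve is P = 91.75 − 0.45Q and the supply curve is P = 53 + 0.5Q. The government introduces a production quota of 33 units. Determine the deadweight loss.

28.82

Competitive equilibrium: 91.75 − 0.45Q = 53 + 0.5Q → Q* = 40.7895, P* = 73.3947.
At Q = 33: demand price = 91.75 − 0.45·33 = 76.9; supply price = 53 + 0.5·33 = 69.5.
ΔQ = 40.7895 − 33 = 7.7895; wedge = 76.9 − 69.5 = 7.4.
Welfare loss = ½ × 7.7895 × 7.4 = 28.82.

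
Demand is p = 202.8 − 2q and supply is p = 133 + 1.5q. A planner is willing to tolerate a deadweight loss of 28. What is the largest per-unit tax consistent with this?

14

Competitive equilibrium: 202.8 − 2q = 133 + 1.5q → q* = 19.9429, p* = 162.9143.
A tax t gives Δq = t/3.5 and wedge t, so DWL = t²/7.
t²/7 = 28 → t² = 196 → t = 14.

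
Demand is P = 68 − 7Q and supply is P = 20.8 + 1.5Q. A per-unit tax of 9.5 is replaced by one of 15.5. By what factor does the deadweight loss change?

Competitive equilibrium: 68 − 7Q = 20.8 + 1.5Q → Q* = 5.5529, P* = 29.1294.
For a per-unit tax t: ΔQ = t/8.5, so DWL = ½·t·(t/8.5) = t²/17.
At t = 9.5: DWL = 5.309. At t = 15.5: DWL = 14.132.
Ratio = (15.5/9.5)² = 2.662.

2.662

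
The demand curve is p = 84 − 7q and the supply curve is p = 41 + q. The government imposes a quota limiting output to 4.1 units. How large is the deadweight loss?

6.50

Competitive equilibrium: 84 − 7q = 41 + q → q* = 5.375, p* = 46.375.
At q = 4.1: demand price = 84 − 7·4.1 = 55.3; supply price = 41 + 1·4.1 = 45.1.
Δq = 5.375 − 4.1 = 1.275; wedge = 55.3 − 45.1 = 10.2.
DWL = ½ × 1.275 × 10.2 = 6.50.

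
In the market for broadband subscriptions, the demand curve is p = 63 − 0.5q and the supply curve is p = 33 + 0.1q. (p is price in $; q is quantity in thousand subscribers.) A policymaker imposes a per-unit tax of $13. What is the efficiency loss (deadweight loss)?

$140.83 thousand

Competitive equilibrium: 63 − 0.5q = 33 + 0.1q → q* = 50, p* = 38.
With the tax, the buyer price exceeds the seller price by 13: (63 − 0.5q) − (33 + 0.1q) = 13 → q' = 28.3333.
Δq = 50 − 28.3333 = 21.6667; the wedge equals the tax, 13.
DWL = ½ × 21.6667 × 13 = $140.83 thousand.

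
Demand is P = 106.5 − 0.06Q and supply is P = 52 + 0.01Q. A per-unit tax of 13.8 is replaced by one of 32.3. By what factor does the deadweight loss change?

Competitive equilibrium: 106.5 − 0.06Q = 52 + 0.01Q → Q* = 778.5714, P* = 59.7857.
For a per-unit tax t: ΔQ = t/0.07, so DWL = ½·t·(t/0.07) = t²/0.14.
At t = 13.8: DWL = 1360.286. At t = 32.3: DWL = 7452.071.
Ratio = (32.3/13.8)² = 5.478.

5.478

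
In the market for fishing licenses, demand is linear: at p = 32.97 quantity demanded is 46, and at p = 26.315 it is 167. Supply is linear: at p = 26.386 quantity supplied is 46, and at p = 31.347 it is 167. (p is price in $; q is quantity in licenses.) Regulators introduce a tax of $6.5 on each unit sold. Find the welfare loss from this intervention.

Demand slope = (26.315 − 32.97)/(167 − 46) = −0.055, so p = 35.5 − 0.055q.
Supply slope = (31.347 − 26.386)/(167 − 46) = 0.041, so p = 24.5 + 0.041q.
Competitive equilibrium: 35.5 − 0.055q = 24.5 + 0.041q → q* = 114.5833, p* = 29.1979.
With the tax, the buyer price exceeds the seller price by 6.5: (35.5 − 0.055q) − (24.5 + 0.041q) = 6.5 → q' = 46.875.
Δq = 114.5833 − 46.875 = 67.7083; the wedge equals the tax, 6.5.
Deadweight loss = ½ × 67.7083 × 6.5 = $220.05.

$220.05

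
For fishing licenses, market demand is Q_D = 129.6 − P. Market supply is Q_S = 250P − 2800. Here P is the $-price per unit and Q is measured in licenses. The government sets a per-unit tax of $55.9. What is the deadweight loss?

In inverse form: demand P = 129.6 − Q, supply P = 11.2 + 0.004Q.
Competitive equilibrium: 129.6 − Q = 11.2 + 0.004Q → Q* = 117.9283, P* = 11.6717.
With the tax, the buyer price exceeds the seller price by 55.9: (129.6 − Q) − (11.2 + 0.004Q) = 55.9 → Q' = 62.251.
ΔQ = 117.9283 − 62.251 = 55.6773; the wedge equals the tax, 55.9.
The triangle = ½ × 55.6773 × 55.9 = $1556.18.

$1556.18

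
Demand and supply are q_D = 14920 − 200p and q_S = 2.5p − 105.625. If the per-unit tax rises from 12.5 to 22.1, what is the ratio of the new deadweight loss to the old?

3.126

In inverse form: demand p = 74.6 − 0.005q, supply p = 42.25 + 0.4q.
Competitive equilibrium: 74.6 − 0.005q = 42.25 + 0.4q → q* = 79.8765, p* = 74.2006.
For a per-unit tax t: Δq = t/0.405, so DWL = ½·t·(t/0.405) = t²/0.81.
At t = 12.5: DWL = 192.901. At t = 22.1: DWL = 602.975.
Ratio = (22.1/12.5)² = 3.126.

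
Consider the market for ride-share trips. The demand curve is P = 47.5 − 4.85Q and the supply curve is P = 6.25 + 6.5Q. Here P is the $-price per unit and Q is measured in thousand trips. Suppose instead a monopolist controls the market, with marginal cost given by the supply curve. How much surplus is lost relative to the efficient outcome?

$6.72 thousand

Competitive equilibrium: 47.5 − 4.85Q = 6.25 + 6.5Q → Q* = 3.6344, P* = 29.8733.
Marginal revenue: MR = 47.5 − 9.7Q. Set MR = MC: 47.5 − 9.7Q = 6.25 + 6.5Q → Q_m = 2.5463.
Price P_m = 47.5 − 4.85·2.5463 = 35.1504; MC(Q_m) = 6.25 + 6.5·2.5463 = 22.801.
Competitive Q* = 3.6344, so ΔQ = 1.0881; wedge = 35.1504 − 22.801 = 12.3494.
The triangle = ½ × 1.0881 × 12.3494 = $6.72 thousand.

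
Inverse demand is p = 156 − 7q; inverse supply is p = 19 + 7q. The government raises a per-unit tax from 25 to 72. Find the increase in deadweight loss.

Competitive equilibrium: 156 − 7q = 19 + 7q → q* = 9.7857, p* = 87.5.
For a per-unit tax t: Δq = t/14, so DWL = ½·t·(t/14) = t²/28.
At t = 25: DWL = 22.321. At t = 72: DWL = 185.143.
Increase = 185.143 − 22.321 = 162.82.

162.82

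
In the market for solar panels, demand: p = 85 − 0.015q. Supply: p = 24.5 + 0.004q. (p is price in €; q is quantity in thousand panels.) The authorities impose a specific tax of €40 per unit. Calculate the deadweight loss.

Competitive equilibrium: 85 − 0.015q = 24.5 + 0.004q → q* = 3184.2105, p* = 37.2368.
With the tax, the buyer price exceeds the seller price by 40: (85 − 0.015q) − (24.5 + 0.004q) = 40 → q' = 1078.9474.
Δq = 3184.2105 − 1078.9474 = 2105.2631; the wedge equals the tax, 40.
DWL = ½ × 2105.2631 × 40 = €42105.26 thousand.

€42105.26 thousand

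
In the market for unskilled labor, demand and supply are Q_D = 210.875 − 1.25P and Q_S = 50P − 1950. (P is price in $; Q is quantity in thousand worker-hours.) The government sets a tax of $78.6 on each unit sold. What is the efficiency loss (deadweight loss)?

In inverse form: demand P = 168.7 − 0.8Q, supply P = 39 + 0.02Q.
Competitive equilibrium: 168.7 − 0.8Q = 39 + 0.02Q → Q* = 158.1707, P* = 42.1634.
With the tax, the buyer price exceeds the seller price by 78.6: (168.7 − 0.8Q) − (39 + 0.02Q) = 78.6 → Q' = 62.3171.
ΔQ = 158.1707 − 62.3171 = 95.8536; the wedge equals the tax, 78.6.
Welfare loss = ½ × 95.8536 × 78.6 = $3767.05 thousand.

$3767.05 thousand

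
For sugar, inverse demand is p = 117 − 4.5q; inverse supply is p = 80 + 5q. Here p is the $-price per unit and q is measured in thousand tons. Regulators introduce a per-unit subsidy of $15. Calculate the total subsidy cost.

Competitive equilibrium: 117 − 4.5q = 80 + 5q → q* = 3.8947, p* = 99.4737.
The subsidy lowers effective supply by 15: p = 65 + 5q.
New quantity: 117 − 4.5q = 65 + 5q → q' = 5.4737.
Total subsidy cost = 15 × 5.4737 = $82.11 thousand.

$82.11 thousand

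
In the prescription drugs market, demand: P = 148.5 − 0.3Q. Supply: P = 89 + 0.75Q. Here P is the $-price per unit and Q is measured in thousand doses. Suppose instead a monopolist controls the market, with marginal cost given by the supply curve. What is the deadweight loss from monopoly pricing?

Competitive equilibrium: 148.5 − 0.3Q = 89 + 0.75Q → Q* = 56.6667, P* = 131.5.
Marginal revenue: MR = 148.5 − 0.6Q. Set MR = MC: 148.5 − 0.6Q = 89 + 0.75Q → Q_m = 44.0741.
Price P_m = 148.5 − 0.3·44.0741 = 135.2778; MC(Q_m) = 89 + 0.75·44.0741 = 122.0556.
Competitive Q* = 56.6667, so ΔQ = 12.5926; wedge = 135.2778 − 122.0556 = 13.2222.
The triangle = ½ × 12.5926 × 13.2222 = $83.25 thousand.

$83.25 thousand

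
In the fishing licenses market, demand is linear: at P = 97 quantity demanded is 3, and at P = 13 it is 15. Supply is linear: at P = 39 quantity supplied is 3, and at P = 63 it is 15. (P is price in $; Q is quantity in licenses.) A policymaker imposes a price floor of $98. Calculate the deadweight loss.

Demand slope = (13 − 97)/(15 − 3) = −7, so P = 118 − 7Q.
Supply slope = (63 − 39)/(15 − 3) = 2, so P = 33 + 2Q.
Competitive equilibrium: 118 − 7Q = 33 + 2Q → Q* = 9.4444, P* = 51.8889.
At the floor P = 98, quantity demanded = (118 − 98)/7 = 2.8571.
Sellers' marginal cost at Q' = 2.8571: 33 + 2·2.8571 = 38.7142.
ΔQ = 9.4444 − 2.8571 = 6.5873; wedge = 98 − 38.7142 = 59.2858.
Deadweight loss = ½ × 6.5873 × 59.2858 = $195.27.

$195.27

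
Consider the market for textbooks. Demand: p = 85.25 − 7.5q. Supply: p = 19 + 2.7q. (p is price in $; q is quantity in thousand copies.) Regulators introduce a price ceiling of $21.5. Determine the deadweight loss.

$158.18 thousand

Competitive equilibrium: 85.25 − 7.5q = 19 + 2.7q → q* = 6.4951, p* = 36.5368.
At the ceiling p = 21.5, quantity supplied = (21.5 − 19)/2.7 = 0.9259.
Willingness to pay at q' = 0.9259: 85.25 − 7.5·0.9259 = 78.3058.
Δq = 6.4951 − 0.9259 = 5.5692; wedge = 78.3058 − 21.5 = 56.8058.
Deadweight loss = ½ × 5.5692 × 56.8058 = $158.18 thousand.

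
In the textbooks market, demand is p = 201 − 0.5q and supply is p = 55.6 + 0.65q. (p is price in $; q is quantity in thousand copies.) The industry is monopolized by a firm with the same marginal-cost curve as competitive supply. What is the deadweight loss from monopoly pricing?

$844.06 thousand

Competitive equilibrium: 201 − 0.5q = 55.6 + 0.65q → q* = 126.4348, p* = 137.7826.
Marginal revenue: MR = 201 − q. Set MR = MC: 201 − q = 55.6 + 0.65q → q_m = 88.1212.
Price p_m = 201 − 0.5·88.1212 = 156.9394; MC(q_m) = 55.6 + 0.65·88.1212 = 112.8788.
Competitive q* = 126.4348, so Δq = 38.3136; wedge = 156.9394 − 112.8788 = 44.0606.
The triangle = ½ × 38.3136 × 44.0606 = $844.06 thousand.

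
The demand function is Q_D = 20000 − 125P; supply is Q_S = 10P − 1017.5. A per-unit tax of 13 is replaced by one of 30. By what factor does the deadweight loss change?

5.325

In inverse form: demand P = 160 − 0.008Q, supply P = 101.75 + 0.1Q.
Competitive equilibrium: 160 − 0.008Q = 101.75 + 0.1Q → Q* = 539.3519, P* = 155.6852.
For a per-unit tax t: ΔQ = t/0.108, so DWL = ½·t·(t/0.108) = t²/0.216.
At t = 13: DWL = 782.407. At t = 30: DWL = 4166.667.
Ratio = (30/13)² = 5.325.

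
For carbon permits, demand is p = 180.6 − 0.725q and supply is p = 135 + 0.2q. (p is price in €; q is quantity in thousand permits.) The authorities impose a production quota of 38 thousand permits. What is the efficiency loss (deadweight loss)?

Competitive equilibrium: 180.6 − 0.725q = 135 + 0.2q → q* = 49.2973, p* = 144.8595.
At q = 38: demand price = 180.6 − 0.725·38 = 153.05; supply price = 135 + 0.2·38 = 142.6.
Δq = 49.2973 − 38 = 11.2973; wedge = 153.05 − 142.6 = 10.45.
The triangle = ½ × 11.2973 × 10.45 = €59.03 thousand.

€59.03 thousand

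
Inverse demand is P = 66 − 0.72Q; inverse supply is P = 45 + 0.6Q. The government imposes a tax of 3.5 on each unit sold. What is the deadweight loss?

Competitive equilibrium: 66 − 0.72Q = 45 + 0.6Q → Q* = 15.9091, P* = 54.5455.
With the tax, the buyer price exceeds the seller price by 3.5: (66 − 0.72Q) − (45 + 0.6Q) = 3.5 → Q' = 13.2576.
ΔQ = 15.9091 − 13.2576 = 2.6515; the wedge equals the tax, 3.5.
The triangle = ½ × 2.6515 × 3.5 = 4.64.

4.64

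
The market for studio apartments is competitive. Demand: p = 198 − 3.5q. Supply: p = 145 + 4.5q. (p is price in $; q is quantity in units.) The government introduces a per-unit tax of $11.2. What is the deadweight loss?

$7.84

Competitive equilibrium: 198 − 3.5q = 145 + 4.5q → q* = 6.625, p* = 174.8125.
With the tax, the buyer price exceeds the seller price by 11.2: (198 − 3.5q) − (145 + 4.5q) = 11.2 → q' = 5.225.
Δq = 6.625 − 5.225 = 1.4; the wedge equals the tax, 11.2.
The triangle = ½ × 1.4 × 11.2 = $7.84.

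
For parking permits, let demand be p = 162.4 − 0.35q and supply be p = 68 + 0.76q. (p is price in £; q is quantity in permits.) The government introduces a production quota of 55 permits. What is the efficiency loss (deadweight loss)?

£501

Competitive equilibrium: 162.4 − 0.35q = 68 + 0.76q → q* = 85.045, p* = 132.6342.
At q = 55: demand price = 162.4 − 0.35·55 = 143.15; supply price = 68 + 0.76·55 = 109.8.
Δq = 85.045 − 55 = 30.045; wedge = 143.15 − 109.8 = 33.35.
Welfare loss = ½ × 30.045 × 33.35 = £501.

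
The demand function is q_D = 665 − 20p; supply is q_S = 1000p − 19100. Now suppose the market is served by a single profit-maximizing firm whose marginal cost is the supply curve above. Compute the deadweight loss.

In inverse form: demand p = 33.25 − 0.05q, supply p = 19.1 + 0.001q.
Competitive equilibrium: 33.25 − 0.05q = 19.1 + 0.001q → q* = 277.45098, p* = 19.37745.
Marginal revenue: MR = 33.25 − 0.1q. Set MR = MC: 33.25 − 0.1q = 19.1 + 0.001q → q_m = 140.09901.
Price p_m = 33.25 − 0.05·140.09901 = 26.24505; MC(q_m) = 19.1 + 0.001·140.09901 = 19.2401.
Competitive q* = 277.45098, so Δq = 137.35197; wedge = 26.24505 − 19.2401 = 7.00495.
DWL = ½ × 137.35197 × 7.00495 = 481.07.

481.07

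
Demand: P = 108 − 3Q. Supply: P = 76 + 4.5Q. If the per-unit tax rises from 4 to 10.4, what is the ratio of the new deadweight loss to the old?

Competitive equilibrium: 108 − 3Q = 76 + 4.5Q → Q* = 4.2667, P* = 95.2.
For a per-unit tax t: ΔQ = t/7.5, so DWL = ½·t·(t/7.5) = t²/15.
At t = 4: DWL = 1.067. At t = 10.4: DWL = 7.211.
Ratio = (10.4/4)² = 6.76.

6.76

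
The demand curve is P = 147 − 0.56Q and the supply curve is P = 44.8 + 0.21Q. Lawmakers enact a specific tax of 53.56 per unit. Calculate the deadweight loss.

1862.78

Competitive equilibrium: 147 − 0.56Q = 44.8 + 0.21Q → Q* = 132.7273, P* = 72.6727.
With the tax, the buyer price exceeds the seller price by 53.56: (147 − 0.56Q) − (44.8 + 0.21Q) = 53.56 → Q' = 63.1688.
ΔQ = 132.7273 − 63.1688 = 69.5585; the wedge equals the tax, 53.56.
The triangle = ½ × 69.5585 × 53.56 = 1862.78.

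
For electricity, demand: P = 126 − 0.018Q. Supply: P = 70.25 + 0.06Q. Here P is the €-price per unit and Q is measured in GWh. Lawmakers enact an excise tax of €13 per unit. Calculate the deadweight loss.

Competitive equilibrium: 126 − 0.018Q = 70.25 + 0.06Q → Q* = 714.7436, P* = 113.1346.
With the tax, the buyer price exceeds the seller price by 13: (126 − 0.018Q) − (70.25 + 0.06Q) = 13 → Q' = 548.0769.
ΔQ = 714.7436 − 548.0769 = 166.6667; the wedge equals the tax, 13.
Welfare loss = ½ × 166.6667 × 13 = €1083.33.

€1083.33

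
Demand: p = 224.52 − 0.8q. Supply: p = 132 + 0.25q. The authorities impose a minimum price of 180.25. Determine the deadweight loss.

Competitive equilibrium: 224.52 − 0.8q = 132 + 0.25q → q* = 88.1143, p* = 154.0286.
At the floor p = 180.25, quantity demanded = (224.52 − 180.25)/0.8 = 55.3375.
Sellers' marginal cost at q' = 55.3375: 132 + 0.25·55.3375 = 145.8344.
Δq = 88.1143 − 55.3375 = 32.7768; wedge = 180.25 − 145.8344 = 34.4156.
Welfare loss = ½ × 32.7768 × 34.4156 = 564.02.

564.02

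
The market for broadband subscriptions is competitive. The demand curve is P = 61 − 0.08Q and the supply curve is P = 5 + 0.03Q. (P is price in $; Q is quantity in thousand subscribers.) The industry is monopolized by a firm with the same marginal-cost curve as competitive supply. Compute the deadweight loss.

$2527.12 thousand

Competitive equilibrium: 61 − 0.08Q = 5 + 0.03Q → Q* = 509.09091, P* = 20.27273.
Marginal revenue: MR = 61 − 0.16Q. Set MR = MC: 61 − 0.16Q = 5 + 0.03Q → Q_m = 294.73684.
Price P_m = 61 − 0.08·294.73684 = 37.42105; MC(Q_m) = 5 + 0.03·294.73684 = 13.84211.
Competitive Q* = 509.09091, so ΔQ = 214.35407; wedge = 37.42105 − 13.84211 = 23.57894.
Deadweight loss = ½ × 214.35407 × 23.57894 = $2527.12 thousand.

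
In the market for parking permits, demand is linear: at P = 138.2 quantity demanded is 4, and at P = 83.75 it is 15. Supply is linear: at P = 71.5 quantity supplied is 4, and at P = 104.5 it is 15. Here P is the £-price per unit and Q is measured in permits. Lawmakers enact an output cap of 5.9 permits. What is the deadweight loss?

£167.42

Demand slope = (83.75 − 138.2)/(15 − 4) = −4.95, so P = 158 − 4.95Q.
Supply slope = (104.5 − 71.5)/(15 − 4) = 3, so P = 59.5 + 3Q.
Competitive equilibrium: 158 − 4.95Q = 59.5 + 3Q → Q* = 12.3899, P* = 96.6698.
At Q = 5.9: demand price = 158 − 4.95·5.9 = 128.795; supply price = 59.5 + 3·5.9 = 77.2.
ΔQ = 12.3899 − 5.9 = 6.4899; wedge = 128.795 − 77.2 = 51.595.
The triangle = ½ × 6.4899 × 51.595 = £167.42.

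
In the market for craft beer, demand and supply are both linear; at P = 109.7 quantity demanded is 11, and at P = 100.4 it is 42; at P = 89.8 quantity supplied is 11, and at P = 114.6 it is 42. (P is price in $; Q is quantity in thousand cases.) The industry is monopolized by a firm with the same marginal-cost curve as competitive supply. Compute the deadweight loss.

Demand slope = (100.4 − 109.7)/(42 − 11) = −0.3, so P = 113 − 0.3Q.
Supply slope = (114.6 − 89.8)/(42 − 11) = 0.8, so P = 81 + 0.8Q.
Competitive equilibrium: 113 − 0.3Q = 81 + 0.8Q → Q* = 29.0909, P* = 104.2727.
Marginal revenue: MR = 113 − 0.6Q. Set MR = MC: 113 − 0.6Q = 81 + 0.8Q → Q_m = 22.8571.
Price P_m = 113 − 0.3·22.8571 = 106.1429; MC(Q_m) = 81 + 0.8·22.8571 = 99.2857.
Competitive Q* = 29.0909, so ΔQ = 6.2338; wedge = 106.1429 − 99.2857 = 6.8572.
Deadweight loss = ½ × 6.2338 × 6.8572 = $21.37 thousand.

$21.37 thousand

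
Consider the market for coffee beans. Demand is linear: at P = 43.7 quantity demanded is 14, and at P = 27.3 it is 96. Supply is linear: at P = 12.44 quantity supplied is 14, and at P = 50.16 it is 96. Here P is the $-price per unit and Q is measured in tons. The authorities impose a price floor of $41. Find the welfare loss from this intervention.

$378.43

Demand slope = (27.3 − 43.7)/(96 − 14) = −0.2, so P = 46.5 − 0.2Q.
Supply slope = (50.16 − 12.44)/(96 − 14) = 0.46, so P = 6 + 0.46Q.
Competitive equilibrium: 46.5 − 0.2Q = 6 + 0.46Q → Q* = 61.3636, P* = 34.2273.
At the floor P = 41, quantity demanded = (46.5 − 41)/0.2 = 27.5.
Sellers' marginal cost at Q' = 27.5: 6 + 0.46·27.5 = 18.65.
ΔQ = 61.3636 − 27.5 = 33.8636; wedge = 41 − 18.65 = 22.35.
Deadweight loss = ½ × 33.8636 × 22.35 = $378.43.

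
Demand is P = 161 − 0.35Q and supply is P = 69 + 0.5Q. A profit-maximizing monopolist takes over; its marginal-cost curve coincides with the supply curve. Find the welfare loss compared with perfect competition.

Competitive equilibrium: 161 − 0.35Q = 69 + 0.5Q → Q* = 108.23529, P* = 123.11765.
Marginal revenue: MR = 161 − 0.7Q. Set MR = MC: 161 − 0.7Q = 69 + 0.5Q → Q_m = 76.66667.
Price P_m = 161 − 0.35·76.66667 = 134.16667; MC(Q_m) = 69 + 0.5·76.66667 = 107.33334.
Competitive Q* = 108.23529, so ΔQ = 31.56862; wedge = 134.16667 − 107.33334 = 26.83333.
DWL = ½ × 31.56862 × 26.83333 = 423.55.

423.55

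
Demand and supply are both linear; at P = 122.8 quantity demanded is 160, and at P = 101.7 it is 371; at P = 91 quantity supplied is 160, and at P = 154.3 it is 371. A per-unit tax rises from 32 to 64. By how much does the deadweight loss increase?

Demand slope = (101.7 − 122.8)/(371 − 160) = −0.1, so P = 138.8 − 0.1Q.
Supply slope = (154.3 − 91)/(371 − 160) = 0.3, so P = 43 + 0.3Q.
Competitive equilibrium: 138.8 − 0.1Q = 43 + 0.3Q → Q* = 239.5, P* = 114.85.
For a per-unit tax t: ΔQ = t/0.4, so DWL = ½·t·(t/0.4) = t²/0.8.
At t = 32: DWL = 1280. At t = 64: DWL = 5120.
Increase = 5120 − 1280 = 3840.

3840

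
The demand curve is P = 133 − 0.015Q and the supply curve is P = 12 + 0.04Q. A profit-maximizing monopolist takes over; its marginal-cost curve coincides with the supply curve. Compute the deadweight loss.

Competitive equilibrium: 133 − 0.015Q = 12 + 0.04Q → Q* = 2200, P* = 100.
Marginal revenue: MR = 133 − 0.03Q. Set MR = MC: 133 − 0.03Q = 12 + 0.04Q → Q_m = 1728.57143.
Price P_m = 133 − 0.015·1728.57143 = 107.07143; MC(Q_m) = 12 + 0.04·1728.57143 = 81.14286.
Competitive Q* = 2200, so ΔQ = 471.42857; wedge = 107.07143 − 81.14286 = 25.92857.
DWL = ½ × 471.42857 × 25.92857 = 6111.73.

6111.73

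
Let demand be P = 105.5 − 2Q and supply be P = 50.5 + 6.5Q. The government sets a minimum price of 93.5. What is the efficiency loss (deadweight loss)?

Competitive equilibrium: 105.5 − 2Q = 50.5 + 6.5Q → Q* = 6.4706, P* = 92.5588.
At the floor P = 93.5, quantity demanded = (105.5 − 93.5)/2 = 6.
Sellers' marginal cost at Q' = 6: 50.5 + 6.5·6 = 89.5.
ΔQ = 6.4706 − 6 = 0.4706; wedge = 93.5 − 89.5 = 4.
DWL = ½ × 0.4706 × 4 = 0.94.

0.94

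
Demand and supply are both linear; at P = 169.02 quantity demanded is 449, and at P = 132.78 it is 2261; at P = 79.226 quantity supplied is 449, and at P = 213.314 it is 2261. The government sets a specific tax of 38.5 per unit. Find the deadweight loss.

Demand slope = (132.78 − 169.02)/(2261 − 449) = −0.02, so P = 178 − 0.02Q.
Supply slope = (213.314 − 79.226)/(2261 − 449) = 0.074, so P = 46 + 0.074Q.
Competitive equilibrium: 178 − 0.02Q = 46 + 0.074Q → Q* = 1404.2553, P* = 149.9149.
With the tax, the buyer price exceeds the seller price by 38.5: (178 − 0.02Q) − (46 + 0.074Q) = 38.5 → Q' = 994.6809.
ΔQ = 1404.2553 − 994.6809 = 409.5744; the wedge equals the tax, 38.5.
DWL = ½ × 409.5744 × 38.5 = 7884.31.

7884.31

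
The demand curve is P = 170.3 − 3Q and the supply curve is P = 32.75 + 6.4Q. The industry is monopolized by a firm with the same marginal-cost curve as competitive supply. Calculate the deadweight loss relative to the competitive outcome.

58.91

Competitive equilibrium: 170.3 − 3Q = 32.75 + 6.4Q → Q* = 14.633, P* = 126.4011.
Marginal revenue: MR = 170.3 − 6Q. Set MR = MC: 170.3 − 6Q = 32.75 + 6.4Q → Q_m = 11.0927.
Price P_m = 170.3 − 3·11.0927 = 137.0219; MC(Q_m) = 32.75 + 6.4·11.0927 = 103.7433.
Competitive Q* = 14.633, so ΔQ = 3.5403; wedge = 137.0219 − 103.7433 = 33.2786.
Deadweight loss = ½ × 3.5403 × 33.2786 = 58.91.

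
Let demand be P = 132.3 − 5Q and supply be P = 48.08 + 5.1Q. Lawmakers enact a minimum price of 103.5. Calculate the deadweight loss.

Competitive equilibrium: 132.3 − 5Q = 48.08 + 5.1Q → Q* = 8.3386, P* = 90.6069.
At the floor P = 103.5, quantity demanded = (132.3 − 103.5)/5 = 5.76.
Sellers' marginal cost at Q' = 5.76: 48.08 + 5.1·5.76 = 77.456.
ΔQ = 8.3386 − 5.76 = 2.5786; wedge = 103.5 − 77.456 = 26.044.
Deadweight loss = ½ × 2.5786 × 26.044 = 33.58.

33.58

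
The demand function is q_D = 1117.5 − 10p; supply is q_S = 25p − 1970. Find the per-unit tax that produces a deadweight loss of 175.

In inverse form: demand p = 111.75 − 0.1q, supply p = 78.8 + 0.04q.
Competitive equilibrium: 111.75 − 0.1q = 78.8 + 0.04q → q* = 235.3571, p* = 88.2143.
A tax t gives Δq = t/0.14 and wedge t, so DWL = t²/0.28.
t²/0.28 = 175 → t² = 49 → t = 7.

7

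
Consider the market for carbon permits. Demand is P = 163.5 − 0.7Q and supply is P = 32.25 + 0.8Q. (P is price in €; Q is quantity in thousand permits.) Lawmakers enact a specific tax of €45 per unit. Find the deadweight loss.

Competitive equilibrium: 163.5 − 0.7Q = 32.25 + 0.8Q → Q* = 87.5, P* = 102.25.
With the tax, the buyer price exceeds the seller price by 45: (163.5 − 0.7Q) − (32.25 + 0.8Q) = 45 → Q' = 57.5.
ΔQ = 87.5 − 57.5 = 30; the wedge equals the tax, 45.
DWL = ½ × 30 × 45 = €675 thousand.

€675 thousand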